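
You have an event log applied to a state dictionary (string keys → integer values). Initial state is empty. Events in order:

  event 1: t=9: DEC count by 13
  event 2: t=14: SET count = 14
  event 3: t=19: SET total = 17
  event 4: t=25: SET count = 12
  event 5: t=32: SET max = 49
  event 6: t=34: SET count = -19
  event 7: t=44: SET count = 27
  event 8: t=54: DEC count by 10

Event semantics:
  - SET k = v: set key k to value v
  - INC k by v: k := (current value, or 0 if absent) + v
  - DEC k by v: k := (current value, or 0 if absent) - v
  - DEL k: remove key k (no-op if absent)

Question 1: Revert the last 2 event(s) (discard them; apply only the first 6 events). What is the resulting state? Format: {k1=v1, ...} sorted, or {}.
Keep first 6 events (discard last 2):
  after event 1 (t=9: DEC count by 13): {count=-13}
  after event 2 (t=14: SET count = 14): {count=14}
  after event 3 (t=19: SET total = 17): {count=14, total=17}
  after event 4 (t=25: SET count = 12): {count=12, total=17}
  after event 5 (t=32: SET max = 49): {count=12, max=49, total=17}
  after event 6 (t=34: SET count = -19): {count=-19, max=49, total=17}

Answer: {count=-19, max=49, total=17}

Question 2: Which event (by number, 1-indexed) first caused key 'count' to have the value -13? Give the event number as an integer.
Answer: 1

Derivation:
Looking for first event where count becomes -13:
  event 1: count (absent) -> -13  <-- first match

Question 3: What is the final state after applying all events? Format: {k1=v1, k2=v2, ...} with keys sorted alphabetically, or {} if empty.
  after event 1 (t=9: DEC count by 13): {count=-13}
  after event 2 (t=14: SET count = 14): {count=14}
  after event 3 (t=19: SET total = 17): {count=14, total=17}
  after event 4 (t=25: SET count = 12): {count=12, total=17}
  after event 5 (t=32: SET max = 49): {count=12, max=49, total=17}
  after event 6 (t=34: SET count = -19): {count=-19, max=49, total=17}
  after event 7 (t=44: SET count = 27): {count=27, max=49, total=17}
  after event 8 (t=54: DEC count by 10): {count=17, max=49, total=17}

Answer: {count=17, max=49, total=17}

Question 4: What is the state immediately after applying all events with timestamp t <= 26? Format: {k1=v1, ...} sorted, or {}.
Answer: {count=12, total=17}

Derivation:
Apply events with t <= 26 (4 events):
  after event 1 (t=9: DEC count by 13): {count=-13}
  after event 2 (t=14: SET count = 14): {count=14}
  after event 3 (t=19: SET total = 17): {count=14, total=17}
  after event 4 (t=25: SET count = 12): {count=12, total=17}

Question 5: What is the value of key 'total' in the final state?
Answer: 17

Derivation:
Track key 'total' through all 8 events:
  event 1 (t=9: DEC count by 13): total unchanged
  event 2 (t=14: SET count = 14): total unchanged
  event 3 (t=19: SET total = 17): total (absent) -> 17
  event 4 (t=25: SET count = 12): total unchanged
  event 5 (t=32: SET max = 49): total unchanged
  event 6 (t=34: SET count = -19): total unchanged
  event 7 (t=44: SET count = 27): total unchanged
  event 8 (t=54: DEC count by 10): total unchanged
Final: total = 17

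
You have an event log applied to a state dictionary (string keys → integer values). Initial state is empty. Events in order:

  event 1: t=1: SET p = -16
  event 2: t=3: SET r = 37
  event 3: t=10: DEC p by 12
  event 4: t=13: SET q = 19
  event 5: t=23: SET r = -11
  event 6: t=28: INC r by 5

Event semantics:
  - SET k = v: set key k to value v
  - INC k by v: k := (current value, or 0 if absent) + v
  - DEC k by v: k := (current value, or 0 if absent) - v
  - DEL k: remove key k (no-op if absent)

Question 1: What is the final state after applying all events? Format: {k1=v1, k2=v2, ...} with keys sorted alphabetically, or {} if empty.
  after event 1 (t=1: SET p = -16): {p=-16}
  after event 2 (t=3: SET r = 37): {p=-16, r=37}
  after event 3 (t=10: DEC p by 12): {p=-28, r=37}
  after event 4 (t=13: SET q = 19): {p=-28, q=19, r=37}
  after event 5 (t=23: SET r = -11): {p=-28, q=19, r=-11}
  after event 6 (t=28: INC r by 5): {p=-28, q=19, r=-6}

Answer: {p=-28, q=19, r=-6}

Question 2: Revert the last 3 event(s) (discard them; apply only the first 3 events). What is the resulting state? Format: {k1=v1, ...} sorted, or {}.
Keep first 3 events (discard last 3):
  after event 1 (t=1: SET p = -16): {p=-16}
  after event 2 (t=3: SET r = 37): {p=-16, r=37}
  after event 3 (t=10: DEC p by 12): {p=-28, r=37}

Answer: {p=-28, r=37}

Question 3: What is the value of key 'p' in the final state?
Track key 'p' through all 6 events:
  event 1 (t=1: SET p = -16): p (absent) -> -16
  event 2 (t=3: SET r = 37): p unchanged
  event 3 (t=10: DEC p by 12): p -16 -> -28
  event 4 (t=13: SET q = 19): p unchanged
  event 5 (t=23: SET r = -11): p unchanged
  event 6 (t=28: INC r by 5): p unchanged
Final: p = -28

Answer: -28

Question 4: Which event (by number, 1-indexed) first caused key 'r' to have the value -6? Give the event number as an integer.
Answer: 6

Derivation:
Looking for first event where r becomes -6:
  event 2: r = 37
  event 3: r = 37
  event 4: r = 37
  event 5: r = -11
  event 6: r -11 -> -6  <-- first match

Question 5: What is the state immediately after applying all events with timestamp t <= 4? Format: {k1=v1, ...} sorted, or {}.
Answer: {p=-16, r=37}

Derivation:
Apply events with t <= 4 (2 events):
  after event 1 (t=1: SET p = -16): {p=-16}
  after event 2 (t=3: SET r = 37): {p=-16, r=37}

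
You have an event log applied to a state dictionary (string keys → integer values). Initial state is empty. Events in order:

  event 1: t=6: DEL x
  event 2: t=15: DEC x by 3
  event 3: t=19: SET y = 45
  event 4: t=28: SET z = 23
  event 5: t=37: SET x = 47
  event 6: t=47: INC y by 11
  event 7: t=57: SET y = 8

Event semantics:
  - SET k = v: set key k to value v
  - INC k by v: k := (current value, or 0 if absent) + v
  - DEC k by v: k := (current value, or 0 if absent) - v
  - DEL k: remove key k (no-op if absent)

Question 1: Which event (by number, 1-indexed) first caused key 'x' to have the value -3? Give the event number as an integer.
Answer: 2

Derivation:
Looking for first event where x becomes -3:
  event 2: x (absent) -> -3  <-- first match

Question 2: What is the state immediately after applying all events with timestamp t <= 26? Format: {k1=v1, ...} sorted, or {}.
Apply events with t <= 26 (3 events):
  after event 1 (t=6: DEL x): {}
  after event 2 (t=15: DEC x by 3): {x=-3}
  after event 3 (t=19: SET y = 45): {x=-3, y=45}

Answer: {x=-3, y=45}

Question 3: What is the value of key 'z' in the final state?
Track key 'z' through all 7 events:
  event 1 (t=6: DEL x): z unchanged
  event 2 (t=15: DEC x by 3): z unchanged
  event 3 (t=19: SET y = 45): z unchanged
  event 4 (t=28: SET z = 23): z (absent) -> 23
  event 5 (t=37: SET x = 47): z unchanged
  event 6 (t=47: INC y by 11): z unchanged
  event 7 (t=57: SET y = 8): z unchanged
Final: z = 23

Answer: 23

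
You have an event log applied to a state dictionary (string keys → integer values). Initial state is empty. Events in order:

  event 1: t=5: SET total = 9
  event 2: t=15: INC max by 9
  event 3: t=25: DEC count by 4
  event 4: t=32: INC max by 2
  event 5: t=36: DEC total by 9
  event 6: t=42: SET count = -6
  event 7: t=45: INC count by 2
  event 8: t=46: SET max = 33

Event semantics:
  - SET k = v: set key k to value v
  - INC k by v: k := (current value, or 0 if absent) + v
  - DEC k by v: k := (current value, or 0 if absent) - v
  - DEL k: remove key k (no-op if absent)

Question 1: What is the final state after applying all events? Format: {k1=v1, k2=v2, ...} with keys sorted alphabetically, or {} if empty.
  after event 1 (t=5: SET total = 9): {total=9}
  after event 2 (t=15: INC max by 9): {max=9, total=9}
  after event 3 (t=25: DEC count by 4): {count=-4, max=9, total=9}
  after event 4 (t=32: INC max by 2): {count=-4, max=11, total=9}
  after event 5 (t=36: DEC total by 9): {count=-4, max=11, total=0}
  after event 6 (t=42: SET count = -6): {count=-6, max=11, total=0}
  after event 7 (t=45: INC count by 2): {count=-4, max=11, total=0}
  after event 8 (t=46: SET max = 33): {count=-4, max=33, total=0}

Answer: {count=-4, max=33, total=0}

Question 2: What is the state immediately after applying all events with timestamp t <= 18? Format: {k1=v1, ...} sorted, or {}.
Apply events with t <= 18 (2 events):
  after event 1 (t=5: SET total = 9): {total=9}
  after event 2 (t=15: INC max by 9): {max=9, total=9}

Answer: {max=9, total=9}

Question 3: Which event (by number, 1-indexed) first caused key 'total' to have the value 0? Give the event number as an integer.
Answer: 5

Derivation:
Looking for first event where total becomes 0:
  event 1: total = 9
  event 2: total = 9
  event 3: total = 9
  event 4: total = 9
  event 5: total 9 -> 0  <-- first match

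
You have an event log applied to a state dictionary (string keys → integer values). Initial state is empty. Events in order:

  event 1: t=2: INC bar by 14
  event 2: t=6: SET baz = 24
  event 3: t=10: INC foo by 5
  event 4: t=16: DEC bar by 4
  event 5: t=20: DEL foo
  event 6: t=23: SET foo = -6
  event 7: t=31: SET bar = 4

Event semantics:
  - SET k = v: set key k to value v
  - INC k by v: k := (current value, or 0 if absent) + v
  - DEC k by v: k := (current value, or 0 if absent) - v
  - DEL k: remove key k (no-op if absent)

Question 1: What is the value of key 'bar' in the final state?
Track key 'bar' through all 7 events:
  event 1 (t=2: INC bar by 14): bar (absent) -> 14
  event 2 (t=6: SET baz = 24): bar unchanged
  event 3 (t=10: INC foo by 5): bar unchanged
  event 4 (t=16: DEC bar by 4): bar 14 -> 10
  event 5 (t=20: DEL foo): bar unchanged
  event 6 (t=23: SET foo = -6): bar unchanged
  event 7 (t=31: SET bar = 4): bar 10 -> 4
Final: bar = 4

Answer: 4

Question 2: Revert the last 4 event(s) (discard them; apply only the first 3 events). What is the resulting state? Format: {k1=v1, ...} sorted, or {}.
Answer: {bar=14, baz=24, foo=5}

Derivation:
Keep first 3 events (discard last 4):
  after event 1 (t=2: INC bar by 14): {bar=14}
  after event 2 (t=6: SET baz = 24): {bar=14, baz=24}
  after event 3 (t=10: INC foo by 5): {bar=14, baz=24, foo=5}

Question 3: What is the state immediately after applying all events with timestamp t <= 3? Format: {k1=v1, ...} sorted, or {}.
Apply events with t <= 3 (1 events):
  after event 1 (t=2: INC bar by 14): {bar=14}

Answer: {bar=14}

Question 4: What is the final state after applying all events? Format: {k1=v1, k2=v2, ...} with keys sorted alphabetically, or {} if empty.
Answer: {bar=4, baz=24, foo=-6}

Derivation:
  after event 1 (t=2: INC bar by 14): {bar=14}
  after event 2 (t=6: SET baz = 24): {bar=14, baz=24}
  after event 3 (t=10: INC foo by 5): {bar=14, baz=24, foo=5}
  after event 4 (t=16: DEC bar by 4): {bar=10, baz=24, foo=5}
  after event 5 (t=20: DEL foo): {bar=10, baz=24}
  after event 6 (t=23: SET foo = -6): {bar=10, baz=24, foo=-6}
  after event 7 (t=31: SET bar = 4): {bar=4, baz=24, foo=-6}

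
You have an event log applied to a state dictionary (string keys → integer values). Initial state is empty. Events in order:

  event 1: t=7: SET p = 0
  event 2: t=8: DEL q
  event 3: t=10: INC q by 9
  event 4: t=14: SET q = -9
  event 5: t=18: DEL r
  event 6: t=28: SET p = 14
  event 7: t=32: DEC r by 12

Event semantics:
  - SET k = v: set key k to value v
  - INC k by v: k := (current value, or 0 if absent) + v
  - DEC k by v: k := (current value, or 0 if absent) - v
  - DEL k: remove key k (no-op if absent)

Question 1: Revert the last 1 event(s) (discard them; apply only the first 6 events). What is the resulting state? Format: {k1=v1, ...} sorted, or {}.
Answer: {p=14, q=-9}

Derivation:
Keep first 6 events (discard last 1):
  after event 1 (t=7: SET p = 0): {p=0}
  after event 2 (t=8: DEL q): {p=0}
  after event 3 (t=10: INC q by 9): {p=0, q=9}
  after event 4 (t=14: SET q = -9): {p=0, q=-9}
  after event 5 (t=18: DEL r): {p=0, q=-9}
  after event 6 (t=28: SET p = 14): {p=14, q=-9}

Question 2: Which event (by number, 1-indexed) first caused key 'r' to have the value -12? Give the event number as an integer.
Looking for first event where r becomes -12:
  event 7: r (absent) -> -12  <-- first match

Answer: 7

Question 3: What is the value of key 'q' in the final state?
Answer: -9

Derivation:
Track key 'q' through all 7 events:
  event 1 (t=7: SET p = 0): q unchanged
  event 2 (t=8: DEL q): q (absent) -> (absent)
  event 3 (t=10: INC q by 9): q (absent) -> 9
  event 4 (t=14: SET q = -9): q 9 -> -9
  event 5 (t=18: DEL r): q unchanged
  event 6 (t=28: SET p = 14): q unchanged
  event 7 (t=32: DEC r by 12): q unchanged
Final: q = -9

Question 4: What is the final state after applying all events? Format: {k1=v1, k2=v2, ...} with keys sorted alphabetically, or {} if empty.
Answer: {p=14, q=-9, r=-12}

Derivation:
  after event 1 (t=7: SET p = 0): {p=0}
  after event 2 (t=8: DEL q): {p=0}
  after event 3 (t=10: INC q by 9): {p=0, q=9}
  after event 4 (t=14: SET q = -9): {p=0, q=-9}
  after event 5 (t=18: DEL r): {p=0, q=-9}
  after event 6 (t=28: SET p = 14): {p=14, q=-9}
  after event 7 (t=32: DEC r by 12): {p=14, q=-9, r=-12}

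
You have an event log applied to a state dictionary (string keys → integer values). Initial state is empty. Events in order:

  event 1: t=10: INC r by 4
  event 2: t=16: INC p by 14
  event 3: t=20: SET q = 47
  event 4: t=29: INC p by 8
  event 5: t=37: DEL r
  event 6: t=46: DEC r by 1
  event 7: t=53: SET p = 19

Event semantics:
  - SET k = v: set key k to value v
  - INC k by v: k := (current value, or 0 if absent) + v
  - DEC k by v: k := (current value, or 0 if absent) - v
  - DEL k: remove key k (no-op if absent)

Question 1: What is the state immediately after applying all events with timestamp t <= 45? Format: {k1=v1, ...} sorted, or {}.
Apply events with t <= 45 (5 events):
  after event 1 (t=10: INC r by 4): {r=4}
  after event 2 (t=16: INC p by 14): {p=14, r=4}
  after event 3 (t=20: SET q = 47): {p=14, q=47, r=4}
  after event 4 (t=29: INC p by 8): {p=22, q=47, r=4}
  after event 5 (t=37: DEL r): {p=22, q=47}

Answer: {p=22, q=47}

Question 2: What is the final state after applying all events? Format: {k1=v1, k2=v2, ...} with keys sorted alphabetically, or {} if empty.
  after event 1 (t=10: INC r by 4): {r=4}
  after event 2 (t=16: INC p by 14): {p=14, r=4}
  after event 3 (t=20: SET q = 47): {p=14, q=47, r=4}
  after event 4 (t=29: INC p by 8): {p=22, q=47, r=4}
  after event 5 (t=37: DEL r): {p=22, q=47}
  after event 6 (t=46: DEC r by 1): {p=22, q=47, r=-1}
  after event 7 (t=53: SET p = 19): {p=19, q=47, r=-1}

Answer: {p=19, q=47, r=-1}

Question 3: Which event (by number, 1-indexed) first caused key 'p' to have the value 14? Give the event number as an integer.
Answer: 2

Derivation:
Looking for first event where p becomes 14:
  event 2: p (absent) -> 14  <-- first match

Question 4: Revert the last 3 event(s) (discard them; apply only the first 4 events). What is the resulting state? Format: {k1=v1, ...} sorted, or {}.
Keep first 4 events (discard last 3):
  after event 1 (t=10: INC r by 4): {r=4}
  after event 2 (t=16: INC p by 14): {p=14, r=4}
  after event 3 (t=20: SET q = 47): {p=14, q=47, r=4}
  after event 4 (t=29: INC p by 8): {p=22, q=47, r=4}

Answer: {p=22, q=47, r=4}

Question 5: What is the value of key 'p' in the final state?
Answer: 19

Derivation:
Track key 'p' through all 7 events:
  event 1 (t=10: INC r by 4): p unchanged
  event 2 (t=16: INC p by 14): p (absent) -> 14
  event 3 (t=20: SET q = 47): p unchanged
  event 4 (t=29: INC p by 8): p 14 -> 22
  event 5 (t=37: DEL r): p unchanged
  event 6 (t=46: DEC r by 1): p unchanged
  event 7 (t=53: SET p = 19): p 22 -> 19
Final: p = 19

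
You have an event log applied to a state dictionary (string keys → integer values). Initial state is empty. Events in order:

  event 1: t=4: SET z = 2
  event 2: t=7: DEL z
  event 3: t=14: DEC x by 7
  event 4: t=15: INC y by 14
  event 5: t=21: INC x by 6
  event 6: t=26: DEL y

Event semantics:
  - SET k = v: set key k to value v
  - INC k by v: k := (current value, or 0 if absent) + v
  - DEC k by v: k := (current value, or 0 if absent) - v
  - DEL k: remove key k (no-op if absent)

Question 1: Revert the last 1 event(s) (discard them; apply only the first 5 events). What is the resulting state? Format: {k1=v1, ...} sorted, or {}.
Keep first 5 events (discard last 1):
  after event 1 (t=4: SET z = 2): {z=2}
  after event 2 (t=7: DEL z): {}
  after event 3 (t=14: DEC x by 7): {x=-7}
  after event 4 (t=15: INC y by 14): {x=-7, y=14}
  after event 5 (t=21: INC x by 6): {x=-1, y=14}

Answer: {x=-1, y=14}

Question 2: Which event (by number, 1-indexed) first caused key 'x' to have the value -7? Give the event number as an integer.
Answer: 3

Derivation:
Looking for first event where x becomes -7:
  event 3: x (absent) -> -7  <-- first match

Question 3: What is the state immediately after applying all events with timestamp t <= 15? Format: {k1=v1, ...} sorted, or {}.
Apply events with t <= 15 (4 events):
  after event 1 (t=4: SET z = 2): {z=2}
  after event 2 (t=7: DEL z): {}
  after event 3 (t=14: DEC x by 7): {x=-7}
  after event 4 (t=15: INC y by 14): {x=-7, y=14}

Answer: {x=-7, y=14}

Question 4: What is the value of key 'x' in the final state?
Answer: -1

Derivation:
Track key 'x' through all 6 events:
  event 1 (t=4: SET z = 2): x unchanged
  event 2 (t=7: DEL z): x unchanged
  event 3 (t=14: DEC x by 7): x (absent) -> -7
  event 4 (t=15: INC y by 14): x unchanged
  event 5 (t=21: INC x by 6): x -7 -> -1
  event 6 (t=26: DEL y): x unchanged
Final: x = -1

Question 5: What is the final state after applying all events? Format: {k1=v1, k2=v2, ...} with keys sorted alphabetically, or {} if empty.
Answer: {x=-1}

Derivation:
  after event 1 (t=4: SET z = 2): {z=2}
  after event 2 (t=7: DEL z): {}
  after event 3 (t=14: DEC x by 7): {x=-7}
  after event 4 (t=15: INC y by 14): {x=-7, y=14}
  after event 5 (t=21: INC x by 6): {x=-1, y=14}
  after event 6 (t=26: DEL y): {x=-1}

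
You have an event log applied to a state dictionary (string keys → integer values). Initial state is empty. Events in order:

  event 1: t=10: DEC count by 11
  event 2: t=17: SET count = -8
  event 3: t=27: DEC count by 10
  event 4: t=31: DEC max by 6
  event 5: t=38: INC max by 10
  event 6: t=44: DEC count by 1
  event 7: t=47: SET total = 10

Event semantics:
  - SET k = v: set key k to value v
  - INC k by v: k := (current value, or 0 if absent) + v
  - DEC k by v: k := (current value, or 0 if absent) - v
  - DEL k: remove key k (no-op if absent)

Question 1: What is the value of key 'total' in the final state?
Track key 'total' through all 7 events:
  event 1 (t=10: DEC count by 11): total unchanged
  event 2 (t=17: SET count = -8): total unchanged
  event 3 (t=27: DEC count by 10): total unchanged
  event 4 (t=31: DEC max by 6): total unchanged
  event 5 (t=38: INC max by 10): total unchanged
  event 6 (t=44: DEC count by 1): total unchanged
  event 7 (t=47: SET total = 10): total (absent) -> 10
Final: total = 10

Answer: 10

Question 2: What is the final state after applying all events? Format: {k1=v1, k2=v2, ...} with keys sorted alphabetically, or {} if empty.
Answer: {count=-19, max=4, total=10}

Derivation:
  after event 1 (t=10: DEC count by 11): {count=-11}
  after event 2 (t=17: SET count = -8): {count=-8}
  after event 3 (t=27: DEC count by 10): {count=-18}
  after event 4 (t=31: DEC max by 6): {count=-18, max=-6}
  after event 5 (t=38: INC max by 10): {count=-18, max=4}
  after event 6 (t=44: DEC count by 1): {count=-19, max=4}
  after event 7 (t=47: SET total = 10): {count=-19, max=4, total=10}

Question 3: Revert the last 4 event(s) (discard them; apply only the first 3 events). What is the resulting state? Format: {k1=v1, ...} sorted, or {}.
Keep first 3 events (discard last 4):
  after event 1 (t=10: DEC count by 11): {count=-11}
  after event 2 (t=17: SET count = -8): {count=-8}
  after event 3 (t=27: DEC count by 10): {count=-18}

Answer: {count=-18}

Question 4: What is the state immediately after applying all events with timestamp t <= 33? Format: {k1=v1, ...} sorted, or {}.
Answer: {count=-18, max=-6}

Derivation:
Apply events with t <= 33 (4 events):
  after event 1 (t=10: DEC count by 11): {count=-11}
  after event 2 (t=17: SET count = -8): {count=-8}
  after event 3 (t=27: DEC count by 10): {count=-18}
  after event 4 (t=31: DEC max by 6): {count=-18, max=-6}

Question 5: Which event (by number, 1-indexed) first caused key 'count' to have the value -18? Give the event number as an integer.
Looking for first event where count becomes -18:
  event 1: count = -11
  event 2: count = -8
  event 3: count -8 -> -18  <-- first match

Answer: 3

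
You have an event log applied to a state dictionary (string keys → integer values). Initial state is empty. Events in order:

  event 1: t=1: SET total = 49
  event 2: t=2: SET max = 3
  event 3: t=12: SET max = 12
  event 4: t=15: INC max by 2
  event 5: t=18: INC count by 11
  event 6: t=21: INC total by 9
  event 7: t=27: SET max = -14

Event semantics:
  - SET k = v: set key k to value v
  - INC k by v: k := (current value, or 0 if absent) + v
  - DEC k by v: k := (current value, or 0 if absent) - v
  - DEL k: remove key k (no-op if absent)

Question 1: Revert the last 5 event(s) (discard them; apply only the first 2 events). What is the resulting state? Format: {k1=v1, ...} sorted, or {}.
Answer: {max=3, total=49}

Derivation:
Keep first 2 events (discard last 5):
  after event 1 (t=1: SET total = 49): {total=49}
  after event 2 (t=2: SET max = 3): {max=3, total=49}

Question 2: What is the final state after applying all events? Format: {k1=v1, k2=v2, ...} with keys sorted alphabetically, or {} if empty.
Answer: {count=11, max=-14, total=58}

Derivation:
  after event 1 (t=1: SET total = 49): {total=49}
  after event 2 (t=2: SET max = 3): {max=3, total=49}
  after event 3 (t=12: SET max = 12): {max=12, total=49}
  after event 4 (t=15: INC max by 2): {max=14, total=49}
  after event 5 (t=18: INC count by 11): {count=11, max=14, total=49}
  after event 6 (t=21: INC total by 9): {count=11, max=14, total=58}
  after event 7 (t=27: SET max = -14): {count=11, max=-14, total=58}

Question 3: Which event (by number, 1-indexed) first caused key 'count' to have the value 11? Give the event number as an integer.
Answer: 5

Derivation:
Looking for first event where count becomes 11:
  event 5: count (absent) -> 11  <-- first match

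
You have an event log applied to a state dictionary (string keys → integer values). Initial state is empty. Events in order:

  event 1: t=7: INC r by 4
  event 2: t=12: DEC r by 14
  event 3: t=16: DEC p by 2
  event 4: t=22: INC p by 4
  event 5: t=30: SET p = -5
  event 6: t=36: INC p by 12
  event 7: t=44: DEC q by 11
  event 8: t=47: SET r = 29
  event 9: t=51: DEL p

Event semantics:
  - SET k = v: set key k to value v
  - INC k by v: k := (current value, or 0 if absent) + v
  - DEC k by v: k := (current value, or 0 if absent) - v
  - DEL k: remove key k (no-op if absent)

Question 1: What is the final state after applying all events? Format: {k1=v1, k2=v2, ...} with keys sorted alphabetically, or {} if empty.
  after event 1 (t=7: INC r by 4): {r=4}
  after event 2 (t=12: DEC r by 14): {r=-10}
  after event 3 (t=16: DEC p by 2): {p=-2, r=-10}
  after event 4 (t=22: INC p by 4): {p=2, r=-10}
  after event 5 (t=30: SET p = -5): {p=-5, r=-10}
  after event 6 (t=36: INC p by 12): {p=7, r=-10}
  after event 7 (t=44: DEC q by 11): {p=7, q=-11, r=-10}
  after event 8 (t=47: SET r = 29): {p=7, q=-11, r=29}
  after event 9 (t=51: DEL p): {q=-11, r=29}

Answer: {q=-11, r=29}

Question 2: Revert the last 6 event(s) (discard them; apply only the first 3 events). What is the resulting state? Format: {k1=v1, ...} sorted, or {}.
Keep first 3 events (discard last 6):
  after event 1 (t=7: INC r by 4): {r=4}
  after event 2 (t=12: DEC r by 14): {r=-10}
  after event 3 (t=16: DEC p by 2): {p=-2, r=-10}

Answer: {p=-2, r=-10}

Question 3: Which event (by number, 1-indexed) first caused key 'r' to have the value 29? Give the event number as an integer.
Answer: 8

Derivation:
Looking for first event where r becomes 29:
  event 1: r = 4
  event 2: r = -10
  event 3: r = -10
  event 4: r = -10
  event 5: r = -10
  event 6: r = -10
  event 7: r = -10
  event 8: r -10 -> 29  <-- first match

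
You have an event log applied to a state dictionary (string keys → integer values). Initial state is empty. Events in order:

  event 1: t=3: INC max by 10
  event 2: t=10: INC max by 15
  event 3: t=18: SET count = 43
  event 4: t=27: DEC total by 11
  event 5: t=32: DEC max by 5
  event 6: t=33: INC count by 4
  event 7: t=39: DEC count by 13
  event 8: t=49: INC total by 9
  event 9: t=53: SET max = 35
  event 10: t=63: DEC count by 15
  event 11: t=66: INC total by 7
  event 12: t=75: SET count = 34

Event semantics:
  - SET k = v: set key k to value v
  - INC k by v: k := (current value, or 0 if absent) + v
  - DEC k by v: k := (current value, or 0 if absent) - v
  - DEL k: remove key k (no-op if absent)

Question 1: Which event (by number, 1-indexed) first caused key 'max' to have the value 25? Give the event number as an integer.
Answer: 2

Derivation:
Looking for first event where max becomes 25:
  event 1: max = 10
  event 2: max 10 -> 25  <-- first match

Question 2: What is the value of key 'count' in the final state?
Track key 'count' through all 12 events:
  event 1 (t=3: INC max by 10): count unchanged
  event 2 (t=10: INC max by 15): count unchanged
  event 3 (t=18: SET count = 43): count (absent) -> 43
  event 4 (t=27: DEC total by 11): count unchanged
  event 5 (t=32: DEC max by 5): count unchanged
  event 6 (t=33: INC count by 4): count 43 -> 47
  event 7 (t=39: DEC count by 13): count 47 -> 34
  event 8 (t=49: INC total by 9): count unchanged
  event 9 (t=53: SET max = 35): count unchanged
  event 10 (t=63: DEC count by 15): count 34 -> 19
  event 11 (t=66: INC total by 7): count unchanged
  event 12 (t=75: SET count = 34): count 19 -> 34
Final: count = 34

Answer: 34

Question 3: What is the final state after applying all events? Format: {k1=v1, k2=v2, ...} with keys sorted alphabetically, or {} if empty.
  after event 1 (t=3: INC max by 10): {max=10}
  after event 2 (t=10: INC max by 15): {max=25}
  after event 3 (t=18: SET count = 43): {count=43, max=25}
  after event 4 (t=27: DEC total by 11): {count=43, max=25, total=-11}
  after event 5 (t=32: DEC max by 5): {count=43, max=20, total=-11}
  after event 6 (t=33: INC count by 4): {count=47, max=20, total=-11}
  after event 7 (t=39: DEC count by 13): {count=34, max=20, total=-11}
  after event 8 (t=49: INC total by 9): {count=34, max=20, total=-2}
  after event 9 (t=53: SET max = 35): {count=34, max=35, total=-2}
  after event 10 (t=63: DEC count by 15): {count=19, max=35, total=-2}
  after event 11 (t=66: INC total by 7): {count=19, max=35, total=5}
  after event 12 (t=75: SET count = 34): {count=34, max=35, total=5}

Answer: {count=34, max=35, total=5}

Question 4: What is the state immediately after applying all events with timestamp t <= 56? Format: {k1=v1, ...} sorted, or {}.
Apply events with t <= 56 (9 events):
  after event 1 (t=3: INC max by 10): {max=10}
  after event 2 (t=10: INC max by 15): {max=25}
  after event 3 (t=18: SET count = 43): {count=43, max=25}
  after event 4 (t=27: DEC total by 11): {count=43, max=25, total=-11}
  after event 5 (t=32: DEC max by 5): {count=43, max=20, total=-11}
  after event 6 (t=33: INC count by 4): {count=47, max=20, total=-11}
  after event 7 (t=39: DEC count by 13): {count=34, max=20, total=-11}
  after event 8 (t=49: INC total by 9): {count=34, max=20, total=-2}
  after event 9 (t=53: SET max = 35): {count=34, max=35, total=-2}

Answer: {count=34, max=35, total=-2}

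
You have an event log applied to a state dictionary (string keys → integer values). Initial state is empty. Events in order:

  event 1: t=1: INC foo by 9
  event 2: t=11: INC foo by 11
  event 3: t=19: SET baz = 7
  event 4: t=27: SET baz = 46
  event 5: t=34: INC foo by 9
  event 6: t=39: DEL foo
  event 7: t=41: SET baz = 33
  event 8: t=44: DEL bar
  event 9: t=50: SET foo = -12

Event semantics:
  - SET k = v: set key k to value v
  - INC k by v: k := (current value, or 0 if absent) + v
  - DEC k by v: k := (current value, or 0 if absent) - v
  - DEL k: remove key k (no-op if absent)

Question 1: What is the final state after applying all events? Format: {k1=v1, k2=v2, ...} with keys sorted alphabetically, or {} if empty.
  after event 1 (t=1: INC foo by 9): {foo=9}
  after event 2 (t=11: INC foo by 11): {foo=20}
  after event 3 (t=19: SET baz = 7): {baz=7, foo=20}
  after event 4 (t=27: SET baz = 46): {baz=46, foo=20}
  after event 5 (t=34: INC foo by 9): {baz=46, foo=29}
  after event 6 (t=39: DEL foo): {baz=46}
  after event 7 (t=41: SET baz = 33): {baz=33}
  after event 8 (t=44: DEL bar): {baz=33}
  after event 9 (t=50: SET foo = -12): {baz=33, foo=-12}

Answer: {baz=33, foo=-12}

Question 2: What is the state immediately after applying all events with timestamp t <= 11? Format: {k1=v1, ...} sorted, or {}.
Apply events with t <= 11 (2 events):
  after event 1 (t=1: INC foo by 9): {foo=9}
  after event 2 (t=11: INC foo by 11): {foo=20}

Answer: {foo=20}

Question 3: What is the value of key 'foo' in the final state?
Track key 'foo' through all 9 events:
  event 1 (t=1: INC foo by 9): foo (absent) -> 9
  event 2 (t=11: INC foo by 11): foo 9 -> 20
  event 3 (t=19: SET baz = 7): foo unchanged
  event 4 (t=27: SET baz = 46): foo unchanged
  event 5 (t=34: INC foo by 9): foo 20 -> 29
  event 6 (t=39: DEL foo): foo 29 -> (absent)
  event 7 (t=41: SET baz = 33): foo unchanged
  event 8 (t=44: DEL bar): foo unchanged
  event 9 (t=50: SET foo = -12): foo (absent) -> -12
Final: foo = -12

Answer: -12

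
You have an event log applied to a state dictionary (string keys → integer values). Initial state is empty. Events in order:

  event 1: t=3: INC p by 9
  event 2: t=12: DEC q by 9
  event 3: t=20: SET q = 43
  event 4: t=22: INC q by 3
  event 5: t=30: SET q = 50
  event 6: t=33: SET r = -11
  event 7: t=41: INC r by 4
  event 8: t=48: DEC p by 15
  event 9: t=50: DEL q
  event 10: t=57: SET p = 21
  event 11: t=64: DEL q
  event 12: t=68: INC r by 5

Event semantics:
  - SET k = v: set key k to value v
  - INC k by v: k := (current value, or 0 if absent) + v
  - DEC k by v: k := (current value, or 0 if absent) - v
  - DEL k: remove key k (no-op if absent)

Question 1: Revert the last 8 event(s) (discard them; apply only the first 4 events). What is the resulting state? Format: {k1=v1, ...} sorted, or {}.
Keep first 4 events (discard last 8):
  after event 1 (t=3: INC p by 9): {p=9}
  after event 2 (t=12: DEC q by 9): {p=9, q=-9}
  after event 3 (t=20: SET q = 43): {p=9, q=43}
  after event 4 (t=22: INC q by 3): {p=9, q=46}

Answer: {p=9, q=46}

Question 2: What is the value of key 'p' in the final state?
Answer: 21

Derivation:
Track key 'p' through all 12 events:
  event 1 (t=3: INC p by 9): p (absent) -> 9
  event 2 (t=12: DEC q by 9): p unchanged
  event 3 (t=20: SET q = 43): p unchanged
  event 4 (t=22: INC q by 3): p unchanged
  event 5 (t=30: SET q = 50): p unchanged
  event 6 (t=33: SET r = -11): p unchanged
  event 7 (t=41: INC r by 4): p unchanged
  event 8 (t=48: DEC p by 15): p 9 -> -6
  event 9 (t=50: DEL q): p unchanged
  event 10 (t=57: SET p = 21): p -6 -> 21
  event 11 (t=64: DEL q): p unchanged
  event 12 (t=68: INC r by 5): p unchanged
Final: p = 21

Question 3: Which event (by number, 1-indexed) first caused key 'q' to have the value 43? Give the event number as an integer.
Answer: 3

Derivation:
Looking for first event where q becomes 43:
  event 2: q = -9
  event 3: q -9 -> 43  <-- first match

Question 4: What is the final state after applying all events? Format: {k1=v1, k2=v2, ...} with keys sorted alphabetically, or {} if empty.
Answer: {p=21, r=-2}

Derivation:
  after event 1 (t=3: INC p by 9): {p=9}
  after event 2 (t=12: DEC q by 9): {p=9, q=-9}
  after event 3 (t=20: SET q = 43): {p=9, q=43}
  after event 4 (t=22: INC q by 3): {p=9, q=46}
  after event 5 (t=30: SET q = 50): {p=9, q=50}
  after event 6 (t=33: SET r = -11): {p=9, q=50, r=-11}
  after event 7 (t=41: INC r by 4): {p=9, q=50, r=-7}
  after event 8 (t=48: DEC p by 15): {p=-6, q=50, r=-7}
  after event 9 (t=50: DEL q): {p=-6, r=-7}
  after event 10 (t=57: SET p = 21): {p=21, r=-7}
  after event 11 (t=64: DEL q): {p=21, r=-7}
  after event 12 (t=68: INC r by 5): {p=21, r=-2}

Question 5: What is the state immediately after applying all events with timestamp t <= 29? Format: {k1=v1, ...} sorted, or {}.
Apply events with t <= 29 (4 events):
  after event 1 (t=3: INC p by 9): {p=9}
  after event 2 (t=12: DEC q by 9): {p=9, q=-9}
  after event 3 (t=20: SET q = 43): {p=9, q=43}
  after event 4 (t=22: INC q by 3): {p=9, q=46}

Answer: {p=9, q=46}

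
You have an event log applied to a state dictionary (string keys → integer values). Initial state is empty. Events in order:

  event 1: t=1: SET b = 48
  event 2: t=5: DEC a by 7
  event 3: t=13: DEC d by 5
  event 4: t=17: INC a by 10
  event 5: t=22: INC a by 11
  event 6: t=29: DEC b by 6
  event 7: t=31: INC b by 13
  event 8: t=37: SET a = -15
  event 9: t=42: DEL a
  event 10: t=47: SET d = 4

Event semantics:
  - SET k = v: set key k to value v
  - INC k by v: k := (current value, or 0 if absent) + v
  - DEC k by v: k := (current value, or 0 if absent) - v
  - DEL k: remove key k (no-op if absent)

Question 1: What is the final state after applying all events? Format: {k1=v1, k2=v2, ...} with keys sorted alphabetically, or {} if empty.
Answer: {b=55, d=4}

Derivation:
  after event 1 (t=1: SET b = 48): {b=48}
  after event 2 (t=5: DEC a by 7): {a=-7, b=48}
  after event 3 (t=13: DEC d by 5): {a=-7, b=48, d=-5}
  after event 4 (t=17: INC a by 10): {a=3, b=48, d=-5}
  after event 5 (t=22: INC a by 11): {a=14, b=48, d=-5}
  after event 6 (t=29: DEC b by 6): {a=14, b=42, d=-5}
  after event 7 (t=31: INC b by 13): {a=14, b=55, d=-5}
  after event 8 (t=37: SET a = -15): {a=-15, b=55, d=-5}
  after event 9 (t=42: DEL a): {b=55, d=-5}
  after event 10 (t=47: SET d = 4): {b=55, d=4}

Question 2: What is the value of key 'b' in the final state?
Answer: 55

Derivation:
Track key 'b' through all 10 events:
  event 1 (t=1: SET b = 48): b (absent) -> 48
  event 2 (t=5: DEC a by 7): b unchanged
  event 3 (t=13: DEC d by 5): b unchanged
  event 4 (t=17: INC a by 10): b unchanged
  event 5 (t=22: INC a by 11): b unchanged
  event 6 (t=29: DEC b by 6): b 48 -> 42
  event 7 (t=31: INC b by 13): b 42 -> 55
  event 8 (t=37: SET a = -15): b unchanged
  event 9 (t=42: DEL a): b unchanged
  event 10 (t=47: SET d = 4): b unchanged
Final: b = 55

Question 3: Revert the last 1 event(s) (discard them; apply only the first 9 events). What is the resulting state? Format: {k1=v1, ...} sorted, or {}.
Answer: {b=55, d=-5}

Derivation:
Keep first 9 events (discard last 1):
  after event 1 (t=1: SET b = 48): {b=48}
  after event 2 (t=5: DEC a by 7): {a=-7, b=48}
  after event 3 (t=13: DEC d by 5): {a=-7, b=48, d=-5}
  after event 4 (t=17: INC a by 10): {a=3, b=48, d=-5}
  after event 5 (t=22: INC a by 11): {a=14, b=48, d=-5}
  after event 6 (t=29: DEC b by 6): {a=14, b=42, d=-5}
  after event 7 (t=31: INC b by 13): {a=14, b=55, d=-5}
  after event 8 (t=37: SET a = -15): {a=-15, b=55, d=-5}
  after event 9 (t=42: DEL a): {b=55, d=-5}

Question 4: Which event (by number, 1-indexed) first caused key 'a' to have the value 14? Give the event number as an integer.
Answer: 5

Derivation:
Looking for first event where a becomes 14:
  event 2: a = -7
  event 3: a = -7
  event 4: a = 3
  event 5: a 3 -> 14  <-- first match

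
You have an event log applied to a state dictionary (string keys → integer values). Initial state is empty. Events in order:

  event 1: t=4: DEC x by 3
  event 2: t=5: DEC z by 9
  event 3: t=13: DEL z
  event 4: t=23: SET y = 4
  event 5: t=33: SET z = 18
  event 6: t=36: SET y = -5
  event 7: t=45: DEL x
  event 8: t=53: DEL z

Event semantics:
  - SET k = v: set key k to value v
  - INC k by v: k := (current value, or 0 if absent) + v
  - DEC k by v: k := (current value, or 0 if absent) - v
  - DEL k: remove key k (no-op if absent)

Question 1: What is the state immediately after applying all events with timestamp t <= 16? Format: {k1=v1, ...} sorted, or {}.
Answer: {x=-3}

Derivation:
Apply events with t <= 16 (3 events):
  after event 1 (t=4: DEC x by 3): {x=-3}
  after event 2 (t=5: DEC z by 9): {x=-3, z=-9}
  after event 3 (t=13: DEL z): {x=-3}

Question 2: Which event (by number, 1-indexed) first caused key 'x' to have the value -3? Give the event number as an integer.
Looking for first event where x becomes -3:
  event 1: x (absent) -> -3  <-- first match

Answer: 1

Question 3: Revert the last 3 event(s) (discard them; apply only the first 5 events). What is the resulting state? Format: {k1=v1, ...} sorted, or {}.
Keep first 5 events (discard last 3):
  after event 1 (t=4: DEC x by 3): {x=-3}
  after event 2 (t=5: DEC z by 9): {x=-3, z=-9}
  after event 3 (t=13: DEL z): {x=-3}
  after event 4 (t=23: SET y = 4): {x=-3, y=4}
  after event 5 (t=33: SET z = 18): {x=-3, y=4, z=18}

Answer: {x=-3, y=4, z=18}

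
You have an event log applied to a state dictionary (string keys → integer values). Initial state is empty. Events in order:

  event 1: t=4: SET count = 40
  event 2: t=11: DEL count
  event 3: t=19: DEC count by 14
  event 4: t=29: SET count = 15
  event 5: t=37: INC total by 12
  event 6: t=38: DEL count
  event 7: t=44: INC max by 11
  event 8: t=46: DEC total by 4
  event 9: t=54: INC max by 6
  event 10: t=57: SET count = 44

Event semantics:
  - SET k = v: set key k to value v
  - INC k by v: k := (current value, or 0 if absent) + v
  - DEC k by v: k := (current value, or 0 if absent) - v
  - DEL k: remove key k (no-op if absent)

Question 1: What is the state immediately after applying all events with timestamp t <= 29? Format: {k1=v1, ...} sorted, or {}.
Apply events with t <= 29 (4 events):
  after event 1 (t=4: SET count = 40): {count=40}
  after event 2 (t=11: DEL count): {}
  after event 3 (t=19: DEC count by 14): {count=-14}
  after event 4 (t=29: SET count = 15): {count=15}

Answer: {count=15}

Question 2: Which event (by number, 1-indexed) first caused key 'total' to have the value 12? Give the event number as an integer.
Looking for first event where total becomes 12:
  event 5: total (absent) -> 12  <-- first match

Answer: 5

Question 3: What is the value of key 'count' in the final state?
Track key 'count' through all 10 events:
  event 1 (t=4: SET count = 40): count (absent) -> 40
  event 2 (t=11: DEL count): count 40 -> (absent)
  event 3 (t=19: DEC count by 14): count (absent) -> -14
  event 4 (t=29: SET count = 15): count -14 -> 15
  event 5 (t=37: INC total by 12): count unchanged
  event 6 (t=38: DEL count): count 15 -> (absent)
  event 7 (t=44: INC max by 11): count unchanged
  event 8 (t=46: DEC total by 4): count unchanged
  event 9 (t=54: INC max by 6): count unchanged
  event 10 (t=57: SET count = 44): count (absent) -> 44
Final: count = 44

Answer: 44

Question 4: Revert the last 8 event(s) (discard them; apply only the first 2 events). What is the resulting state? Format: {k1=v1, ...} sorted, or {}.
Keep first 2 events (discard last 8):
  after event 1 (t=4: SET count = 40): {count=40}
  after event 2 (t=11: DEL count): {}

Answer: {}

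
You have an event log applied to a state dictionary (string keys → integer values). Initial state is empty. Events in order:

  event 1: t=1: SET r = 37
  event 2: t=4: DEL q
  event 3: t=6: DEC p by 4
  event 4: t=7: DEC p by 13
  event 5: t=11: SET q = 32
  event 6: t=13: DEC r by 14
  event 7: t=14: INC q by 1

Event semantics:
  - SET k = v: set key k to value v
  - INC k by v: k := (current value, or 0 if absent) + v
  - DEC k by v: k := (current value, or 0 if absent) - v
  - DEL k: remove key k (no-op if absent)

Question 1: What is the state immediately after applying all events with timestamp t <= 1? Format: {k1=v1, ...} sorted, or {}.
Apply events with t <= 1 (1 events):
  after event 1 (t=1: SET r = 37): {r=37}

Answer: {r=37}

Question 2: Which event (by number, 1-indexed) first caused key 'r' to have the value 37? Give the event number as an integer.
Looking for first event where r becomes 37:
  event 1: r (absent) -> 37  <-- first match

Answer: 1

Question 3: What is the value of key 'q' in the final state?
Answer: 33

Derivation:
Track key 'q' through all 7 events:
  event 1 (t=1: SET r = 37): q unchanged
  event 2 (t=4: DEL q): q (absent) -> (absent)
  event 3 (t=6: DEC p by 4): q unchanged
  event 4 (t=7: DEC p by 13): q unchanged
  event 5 (t=11: SET q = 32): q (absent) -> 32
  event 6 (t=13: DEC r by 14): q unchanged
  event 7 (t=14: INC q by 1): q 32 -> 33
Final: q = 33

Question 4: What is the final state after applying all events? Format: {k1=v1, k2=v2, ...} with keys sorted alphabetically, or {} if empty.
  after event 1 (t=1: SET r = 37): {r=37}
  after event 2 (t=4: DEL q): {r=37}
  after event 3 (t=6: DEC p by 4): {p=-4, r=37}
  after event 4 (t=7: DEC p by 13): {p=-17, r=37}
  after event 5 (t=11: SET q = 32): {p=-17, q=32, r=37}
  after event 6 (t=13: DEC r by 14): {p=-17, q=32, r=23}
  after event 7 (t=14: INC q by 1): {p=-17, q=33, r=23}

Answer: {p=-17, q=33, r=23}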